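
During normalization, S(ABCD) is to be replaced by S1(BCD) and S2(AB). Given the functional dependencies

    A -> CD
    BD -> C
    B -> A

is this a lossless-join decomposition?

Yes

Common attributes: S1 ∩ S2 = {B}.
Closure of {B}: B → A applies, adding A; A → CD applies, adding CD. So (B)⁺ = {ABCD}.
This closure contains every attribute of S1, so S1 ∩ S2 → S1. The join is lossless.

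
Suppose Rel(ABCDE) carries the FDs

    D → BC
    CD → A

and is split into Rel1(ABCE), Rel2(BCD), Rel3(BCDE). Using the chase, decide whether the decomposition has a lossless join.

No

Chase test. Columns are ABCDE; row i has aⱼ where attribute j ∈ Reli, else bᵢⱼ.
Initial tableau (one row per fragment):
  row 1: a1 a2 a3 b14 a5
  row 2: b21 a2 a3 a4 b25
  row 3: b31 a2 a3 a4 a5
Rows 2 and 3 agree on CD; apply CD→A and equate their A entries.
No row becomes fully distinguished — the join is lossy.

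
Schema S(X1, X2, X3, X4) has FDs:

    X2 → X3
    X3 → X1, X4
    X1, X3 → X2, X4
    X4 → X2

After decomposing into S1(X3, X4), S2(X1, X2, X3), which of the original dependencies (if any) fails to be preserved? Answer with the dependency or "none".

X2 → X3 lies within S2.
X3 → X1, X4: restricted closure across fragments reaches X1, X4.
X1, X3 → X2, X4: restricted closure across fragments reaches X2, X4.
X4 → X2: restricted closure across fragments reaches X2.
Every dependency is enforceable on the fragments, so the decomposition is dependency-preserving.

none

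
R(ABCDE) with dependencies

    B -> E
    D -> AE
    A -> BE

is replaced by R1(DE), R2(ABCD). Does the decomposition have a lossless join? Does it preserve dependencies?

lossless but not dependency-preserving

Lossless test: (D)⁺ = {ABDE}, which contains all of one fragment — lossless.
Dependency preservation: the restricted closure of {B} across the fragments never reaches {E}, so B → E cannot be enforced without a join — not preserved.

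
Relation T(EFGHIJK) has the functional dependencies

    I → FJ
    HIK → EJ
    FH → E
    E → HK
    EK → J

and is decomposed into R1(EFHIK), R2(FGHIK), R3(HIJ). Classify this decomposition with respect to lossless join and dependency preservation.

lossless but not dependency-preserving

Lossless test (chase): Rows 1 and 2 agree on I; apply I→FJ and equate their FJ entries. Rows 1 and 3 agree on I; apply I→FJ and equate their FJ entries. Rows 1 and 2 agree on HIK; apply HIK→EJ and equate their EJ entries. Rows 1 and 3 agree on FH; apply FH→E and equate their E entries. Rows 1 and 3 agree on E; apply E→HK and equate their HK entries. Row 2 is now all distinguished symbols — the join is lossless.
Dependency preservation: the restricted closure of {EK} across the fragments never reaches {J}, so EK → J cannot be enforced without a join — not preserved.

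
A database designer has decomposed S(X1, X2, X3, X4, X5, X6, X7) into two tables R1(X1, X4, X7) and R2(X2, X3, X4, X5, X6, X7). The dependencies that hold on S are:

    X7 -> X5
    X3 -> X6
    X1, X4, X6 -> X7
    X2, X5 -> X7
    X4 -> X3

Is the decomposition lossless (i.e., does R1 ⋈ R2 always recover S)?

No

Common attributes: R1 ∩ R2 = {X4, X7}.
Closure of {X4, X7}: X7 → X5 applies, adding X5; X4 → X3 applies, adding X3; X3 → X6 applies, adding X6. So (X4, X7)⁺ = {X3, X4, X5, X6, X7}.
The closure contains neither all of R1 = {X1, X4, X7} nor all of R2 = {X2, X3, X4, X5, X6, X7}, so the common attributes are not a superkey of either fragment. The join is lossy.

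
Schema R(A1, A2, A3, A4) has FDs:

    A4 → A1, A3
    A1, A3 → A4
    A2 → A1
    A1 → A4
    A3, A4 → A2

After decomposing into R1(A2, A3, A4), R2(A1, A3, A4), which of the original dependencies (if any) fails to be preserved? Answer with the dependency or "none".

none

A4 → A1, A3 lies within R2.
A1, A3 → A4 lies within R2.
A2 → A1: restricted closure across fragments reaches A1.
A1 → A4 lies within R2.
A3, A4 → A2 lies within R1.
Every dependency is enforceable on the fragments, so the decomposition is dependency-preserving.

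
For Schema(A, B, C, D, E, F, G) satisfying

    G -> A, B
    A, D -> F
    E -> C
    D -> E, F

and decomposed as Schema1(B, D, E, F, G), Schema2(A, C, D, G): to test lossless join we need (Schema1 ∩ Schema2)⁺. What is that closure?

Schema1 ∩ Schema2 = {D, G}.
G → A, B applies, adding A, B
A, D → F applies, adding F
D → E, F applies, adding E
E → C applies, adding C
Closure: {A, B, C, D, E, F, G}.

A, B, C, D, E, F, G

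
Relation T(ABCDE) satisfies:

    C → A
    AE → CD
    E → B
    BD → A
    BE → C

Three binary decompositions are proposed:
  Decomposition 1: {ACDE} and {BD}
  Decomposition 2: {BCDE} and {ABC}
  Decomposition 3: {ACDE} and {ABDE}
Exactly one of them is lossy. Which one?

Decomposition 1: common = {D}, closure = {D} → lossy.
Decomposition 2: common = {BC}, closure = {ABC} → lossless.
Decomposition 3: common = {ADE}, closure = {ABCDE} → lossless.

Decomposition 1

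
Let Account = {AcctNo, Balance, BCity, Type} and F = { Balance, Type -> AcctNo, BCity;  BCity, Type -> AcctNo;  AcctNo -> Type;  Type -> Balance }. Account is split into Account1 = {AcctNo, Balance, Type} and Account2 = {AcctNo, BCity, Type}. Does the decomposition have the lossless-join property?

Common attributes: Account1 ∩ Account2 = {AcctNo, Type}.
Closure of {AcctNo, Type}: Type → Balance applies, adding Balance; Balance, Type → AcctNo, BCity applies, adding BCity. So (AcctNo, Type)⁺ = {AcctNo, Balance, BCity, Type}.
This closure contains every attribute of Account1, so Account1 ∩ Account2 → Account1. The join is lossless.

Yes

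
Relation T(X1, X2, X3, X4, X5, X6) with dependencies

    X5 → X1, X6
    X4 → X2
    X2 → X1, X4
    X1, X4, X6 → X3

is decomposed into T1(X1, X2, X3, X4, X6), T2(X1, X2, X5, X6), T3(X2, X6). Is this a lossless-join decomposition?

Yes

Chase test. Columns are X1, X2, X3, X4, X5, X6; row i has aⱼ where attribute j ∈ Ti, else bᵢⱼ.
Initial tableau (one row per fragment):
  row 1: a1 a2 a3 a4 b15 a6
  row 2: a1 a2 b23 b24 a5 a6
  row 3: b31 a2 b33 b34 b35 a6
Rows 1 and 2 agree on X2; apply X2→X1, X4 and equate their X1, X4 entries.
Rows 1 and 3 agree on X2; apply X2→X1, X4 and equate their X1, X4 entries.
Rows 1 and 2 agree on X1, X4, X6; apply X1, X4, X6→X3 and equate their X3 entries.
Rows 1 and 3 agree on X1, X4, X6; apply X1, X4, X6→X3 and equate their X3 entries.
Row 2 is now all distinguished symbols — the join is lossless.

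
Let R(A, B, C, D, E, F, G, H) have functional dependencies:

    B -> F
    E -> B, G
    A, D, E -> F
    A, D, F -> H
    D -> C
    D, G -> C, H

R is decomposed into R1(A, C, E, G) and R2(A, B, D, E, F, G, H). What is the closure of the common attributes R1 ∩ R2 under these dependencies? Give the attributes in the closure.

R1 ∩ R2 = {A, E, G}.
E → B, G applies, adding B
B → F applies, adding F
Closure: {A, B, E, F, G}.

A, B, E, F, G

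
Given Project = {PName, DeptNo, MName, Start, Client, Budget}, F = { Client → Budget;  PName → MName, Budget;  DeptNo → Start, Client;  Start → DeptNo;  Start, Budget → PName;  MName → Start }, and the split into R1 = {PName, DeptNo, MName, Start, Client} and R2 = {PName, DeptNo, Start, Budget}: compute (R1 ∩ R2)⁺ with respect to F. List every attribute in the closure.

PName, DeptNo, MName, Start, Client, Budget

R1 ∩ R2 = {PName, DeptNo, Start}.
PName → MName, Budget applies, adding MName, Budget
DeptNo → Start, Client applies, adding Client
Closure: {PName, DeptNo, MName, Start, Client, Budget}.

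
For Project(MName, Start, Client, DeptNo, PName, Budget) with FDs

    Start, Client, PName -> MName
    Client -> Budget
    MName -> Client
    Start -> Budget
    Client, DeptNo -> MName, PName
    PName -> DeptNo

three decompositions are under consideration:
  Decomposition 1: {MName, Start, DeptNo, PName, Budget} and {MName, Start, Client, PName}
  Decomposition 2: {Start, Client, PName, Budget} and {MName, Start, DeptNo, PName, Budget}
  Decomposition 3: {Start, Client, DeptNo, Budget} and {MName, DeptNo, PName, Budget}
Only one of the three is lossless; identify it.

Decomposition 1: common = {MName, Start, PName}, closure = {MName, Start, Client, DeptNo, PName, Budget} → lossless.
Decomposition 2: common = {Start, PName, Budget}, closure = {Start, DeptNo, PName, Budget} → lossy.
Decomposition 3: common = {DeptNo, Budget}, closure = {DeptNo, Budget} → lossy.

Decomposition 1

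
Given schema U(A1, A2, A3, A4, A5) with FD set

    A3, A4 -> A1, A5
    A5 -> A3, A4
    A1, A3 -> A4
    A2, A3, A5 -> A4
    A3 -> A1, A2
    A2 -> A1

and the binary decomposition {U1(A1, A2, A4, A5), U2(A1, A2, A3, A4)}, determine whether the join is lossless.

No

Common attributes: U1 ∩ U2 = {A1, A2, A4}.
No dependency enlarges {A1, A2, A4}, so (A1, A2, A4)⁺ = {A1, A2, A4}.
The closure contains neither all of U1 = {A1, A2, A4, A5} nor all of U2 = {A1, A2, A3, A4}, so the common attributes are not a superkey of either fragment. The join is lossy.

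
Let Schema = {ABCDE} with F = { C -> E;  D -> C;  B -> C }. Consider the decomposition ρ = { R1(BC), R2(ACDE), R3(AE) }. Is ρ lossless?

No

Chase test. Columns are ABCDE; row i has aⱼ where attribute j ∈ Ri, else bᵢⱼ.
Initial tableau (one row per fragment):
  row 1: b11 a2 a3 b14 b15
  row 2: a1 b22 a3 a4 a5
  row 3: a1 b32 b33 b34 a5
Rows 1 and 2 agree on C; apply C→E and equate their E entries.
No row becomes fully distinguished — the join is lossy.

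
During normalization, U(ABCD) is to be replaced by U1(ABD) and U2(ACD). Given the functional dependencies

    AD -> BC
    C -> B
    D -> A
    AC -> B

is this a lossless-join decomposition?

Yes

Common attributes: U1 ∩ U2 = {AD}.
Closure of {AD}: AD → BC applies, adding BC. So (AD)⁺ = {ABCD}.
This closure contains every attribute of U1, so U1 ∩ U2 → U1. The join is lossless.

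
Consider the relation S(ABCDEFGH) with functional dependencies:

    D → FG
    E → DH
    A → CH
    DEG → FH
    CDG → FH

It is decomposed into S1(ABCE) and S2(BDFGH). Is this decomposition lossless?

Common attributes: S1 ∩ S2 = {B}.
No dependency enlarges {B}, so (B)⁺ = {B}.
The closure contains neither all of S1 = {ABCE} nor all of S2 = {BDFGH}, so the common attributes are not a superkey of either fragment. The join is lossy.

No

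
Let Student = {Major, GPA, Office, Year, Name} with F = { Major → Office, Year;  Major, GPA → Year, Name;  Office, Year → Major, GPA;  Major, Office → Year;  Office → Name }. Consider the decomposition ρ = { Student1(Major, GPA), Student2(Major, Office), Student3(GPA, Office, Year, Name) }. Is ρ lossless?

No

Chase test. Columns are Major, GPA, Office, Year, Name; row i has aⱼ where attribute j ∈ Studenti, else bᵢⱼ.
Initial tableau (one row per fragment):
  row 1: a1 a2 b13 b14 b15
  row 2: a1 b22 a3 b24 b25
  row 3: b31 a2 a3 a4 a5
Rows 1 and 2 agree on Major; apply Major→Office, Year and equate their Office, Year entries.
Rows 1 and 2 agree on Office, Year; apply Office, Year→Major, GPA and equate their Major, GPA entries.
Rows 1 and 2 agree on Office; apply Office→Name and equate their Name entries.
Rows 1 and 3 agree on Office; apply Office→Name and equate their Name entries.
No row becomes fully distinguished — the join is lossy.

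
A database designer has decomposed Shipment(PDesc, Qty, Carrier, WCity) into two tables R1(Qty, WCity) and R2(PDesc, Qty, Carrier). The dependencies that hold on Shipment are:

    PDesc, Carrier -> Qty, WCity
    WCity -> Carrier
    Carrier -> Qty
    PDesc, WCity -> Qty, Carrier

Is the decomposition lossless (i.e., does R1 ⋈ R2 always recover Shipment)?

No

Common attributes: R1 ∩ R2 = {Qty}.
No dependency enlarges {Qty}, so (Qty)⁺ = {Qty}.
The closure contains neither all of R1 = {Qty, WCity} nor all of R2 = {PDesc, Qty, Carrier}, so the common attributes are not a superkey of either fragment. The join is lossy.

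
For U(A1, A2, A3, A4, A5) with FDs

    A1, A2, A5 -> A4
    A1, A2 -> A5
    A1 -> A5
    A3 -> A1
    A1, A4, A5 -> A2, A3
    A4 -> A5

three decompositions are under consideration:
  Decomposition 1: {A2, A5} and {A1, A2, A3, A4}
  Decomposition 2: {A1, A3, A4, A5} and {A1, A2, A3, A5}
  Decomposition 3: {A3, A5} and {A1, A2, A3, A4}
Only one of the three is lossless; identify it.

Decomposition 1: common = {A2}, closure = {A2} → lossy.
Decomposition 2: common = {A1, A3, A5}, closure = {A1, A3, A5} → lossy.
Decomposition 3: common = {A3}, closure = {A1, A3, A5} → lossless.

Decomposition 3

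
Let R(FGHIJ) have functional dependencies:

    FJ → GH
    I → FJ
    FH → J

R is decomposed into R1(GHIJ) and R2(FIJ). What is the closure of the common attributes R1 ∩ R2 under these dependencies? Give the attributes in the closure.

FGHIJ

R1 ∩ R2 = {IJ}.
I → FJ applies, adding F
FJ → GH applies, adding GH
Closure: {FGHIJ}.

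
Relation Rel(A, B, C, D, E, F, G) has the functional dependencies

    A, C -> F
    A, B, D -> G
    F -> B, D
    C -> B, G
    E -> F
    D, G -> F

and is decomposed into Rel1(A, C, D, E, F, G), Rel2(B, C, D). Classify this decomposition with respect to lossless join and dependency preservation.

Lossless test: (C, D)⁺ = {B, C, D, F, G}, which contains all of one fragment — lossless.
Dependency preservation: the restricted closure of {A, B, D} across the fragments never reaches {G}, so A, B, D → G cannot be enforced without a join — not preserved.

lossless but not dependency-preserving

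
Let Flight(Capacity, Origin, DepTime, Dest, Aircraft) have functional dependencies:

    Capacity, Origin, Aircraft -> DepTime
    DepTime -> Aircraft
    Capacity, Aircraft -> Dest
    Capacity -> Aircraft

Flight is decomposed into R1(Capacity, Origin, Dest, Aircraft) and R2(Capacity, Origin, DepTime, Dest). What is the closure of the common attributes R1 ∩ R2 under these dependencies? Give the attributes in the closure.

Capacity, Origin, DepTime, Dest, Aircraft

R1 ∩ R2 = {Capacity, Origin, Dest}.
Capacity → Aircraft applies, adding Aircraft
Capacity, Origin, Aircraft → DepTime applies, adding DepTime
Closure: {Capacity, Origin, DepTime, Dest, Aircraft}.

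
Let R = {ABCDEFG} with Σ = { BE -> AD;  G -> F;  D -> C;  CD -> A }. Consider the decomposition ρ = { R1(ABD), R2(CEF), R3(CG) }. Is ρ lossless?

No

Chase test. Columns are ABCDEFG; row i has aⱼ where attribute j ∈ Ri, else bᵢⱼ.
Initial tableau (one row per fragment):
  row 1: a1 a2 b13 a4 b15 b16 b17
  row 2: b21 b22 a3 b24 a5 a6 b27
  row 3: b31 b32 a3 b34 b35 b36 a7
No row becomes fully distinguished — the join is lossy.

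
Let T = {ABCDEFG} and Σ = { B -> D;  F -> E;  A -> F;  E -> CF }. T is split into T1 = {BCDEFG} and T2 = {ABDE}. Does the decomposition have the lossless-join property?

Common attributes: T1 ∩ T2 = {BDE}.
Closure of {BDE}: E → CF applies, adding CF. So (BDE)⁺ = {BCDEF}.
The closure contains neither all of T1 = {BCDEFG} nor all of T2 = {ABDE}, so the common attributes are not a superkey of either fragment. The join is lossy.

No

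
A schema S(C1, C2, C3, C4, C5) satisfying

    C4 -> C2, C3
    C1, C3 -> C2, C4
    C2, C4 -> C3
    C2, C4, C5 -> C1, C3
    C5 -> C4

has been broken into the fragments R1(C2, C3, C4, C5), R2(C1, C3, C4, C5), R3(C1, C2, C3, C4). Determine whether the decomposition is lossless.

Yes

Chase test. Columns are C1, C2, C3, C4, C5; row i has aⱼ where attribute j ∈ Ri, else bᵢⱼ.
Initial tableau (one row per fragment):
  row 1: b11 a2 a3 a4 a5
  row 2: a1 b22 a3 a4 a5
  row 3: a1 a2 a3 a4 b35
Rows 1 and 2 agree on C4; apply C4→C2, C3 and equate their C2, C3 entries.
Rows 1 and 2 agree on C2, C4, C5; apply C2, C4, C5→C1, C3 and equate their C1, C3 entries.
Row 1 is now all distinguished symbols — the join is lossless.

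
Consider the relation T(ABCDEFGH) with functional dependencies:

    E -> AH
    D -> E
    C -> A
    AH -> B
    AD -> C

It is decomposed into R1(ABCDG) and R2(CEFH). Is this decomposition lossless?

Common attributes: R1 ∩ R2 = {C}.
Closure of {C}: C → A applies, adding A. So (C)⁺ = {AC}.
The closure contains neither all of R1 = {ABCDG} nor all of R2 = {CEFH}, so the common attributes are not a superkey of either fragment. The join is lossy.

No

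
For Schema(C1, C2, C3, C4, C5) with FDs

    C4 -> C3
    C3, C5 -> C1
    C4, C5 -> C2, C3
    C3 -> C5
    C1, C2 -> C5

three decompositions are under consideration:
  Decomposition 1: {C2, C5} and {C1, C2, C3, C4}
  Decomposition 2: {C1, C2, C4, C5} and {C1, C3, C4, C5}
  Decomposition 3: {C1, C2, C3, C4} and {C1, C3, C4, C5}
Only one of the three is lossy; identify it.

Decomposition 1: common = {C2}, closure = {C2} → lossy.
Decomposition 2: common = {C1, C4, C5}, closure = {C1, C2, C3, C4, C5} → lossless.
Decomposition 3: common = {C1, C3, C4}, closure = {C1, C2, C3, C4, C5} → lossless.

Decomposition 1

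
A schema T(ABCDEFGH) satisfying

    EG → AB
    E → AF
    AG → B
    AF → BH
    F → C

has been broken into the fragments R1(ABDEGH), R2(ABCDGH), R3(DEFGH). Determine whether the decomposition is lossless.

No

Chase test. Columns are ABCDEFGH; row i has aⱼ where attribute j ∈ Ri, else bᵢⱼ.
Initial tableau (one row per fragment):
  row 1: a1 a2 b13 a4 a5 b16 a7 a8
  row 2: a1 a2 a3 a4 b25 b26 a7 a8
  row 3: b31 b32 b33 a4 a5 a6 a7 a8
Rows 1 and 3 agree on EG; apply EG→AB and equate their AB entries.
Rows 1 and 3 agree on E; apply E→AF and equate their AF entries.
Rows 1 and 3 agree on F; apply F→C and equate their C entries.
No row becomes fully distinguished — the join is lossy.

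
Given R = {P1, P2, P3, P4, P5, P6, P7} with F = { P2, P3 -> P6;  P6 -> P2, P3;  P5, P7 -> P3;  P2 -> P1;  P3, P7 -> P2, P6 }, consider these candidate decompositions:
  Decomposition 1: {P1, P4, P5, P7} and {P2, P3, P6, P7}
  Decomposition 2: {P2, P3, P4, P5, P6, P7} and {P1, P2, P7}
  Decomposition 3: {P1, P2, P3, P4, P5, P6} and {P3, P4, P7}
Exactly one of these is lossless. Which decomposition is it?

Decomposition 2

Decomposition 1: common = {P7}, closure = {P7} → lossy.
Decomposition 2: common = {P2, P7}, closure = {P1, P2, P7} → lossless.
Decomposition 3: common = {P3, P4}, closure = {P3, P4} → lossy.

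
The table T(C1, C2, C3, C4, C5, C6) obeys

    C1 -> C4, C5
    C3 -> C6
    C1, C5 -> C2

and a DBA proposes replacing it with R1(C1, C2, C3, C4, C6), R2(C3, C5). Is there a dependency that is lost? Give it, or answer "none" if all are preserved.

Check C1 → C4, C5: no single fragment contains all of {C1, C4, C5}, and the restricted closure of {C1} across the fragments never reaches {C4, C5}.
C3 → C6 is preserved.
C1, C5 → C2 is preserved.

C1 -> C4, C5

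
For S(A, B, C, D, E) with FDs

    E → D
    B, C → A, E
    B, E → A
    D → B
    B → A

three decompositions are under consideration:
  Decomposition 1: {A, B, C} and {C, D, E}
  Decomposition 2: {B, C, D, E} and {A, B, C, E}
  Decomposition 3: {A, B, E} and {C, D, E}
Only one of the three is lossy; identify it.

Decomposition 1: common = {C}, closure = {C} → lossy.
Decomposition 2: common = {B, C, E}, closure = {A, B, C, D, E} → lossless.
Decomposition 3: common = {E}, closure = {A, B, D, E} → lossless.

Decomposition 1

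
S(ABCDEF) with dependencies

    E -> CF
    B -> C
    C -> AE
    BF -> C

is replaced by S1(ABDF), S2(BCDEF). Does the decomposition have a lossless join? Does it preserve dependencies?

Lossless test: (BDF)⁺ = {ABCDEF}, which contains all of one fragment — lossless.
Dependency preservation: the restricted closure of {C} across the fragments never reaches {AE}, so C → AE cannot be enforced without a join — not preserved.

lossless but not dependency-preserving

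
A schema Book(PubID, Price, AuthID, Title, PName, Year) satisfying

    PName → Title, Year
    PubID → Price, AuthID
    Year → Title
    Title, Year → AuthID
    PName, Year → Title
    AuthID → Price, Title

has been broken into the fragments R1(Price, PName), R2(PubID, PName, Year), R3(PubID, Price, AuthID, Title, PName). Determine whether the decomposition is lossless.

Chase test. Columns are PubID, Price, AuthID, Title, PName, Year; row i has aⱼ where attribute j ∈ Ri, else bᵢⱼ.
Initial tableau (one row per fragment):
  row 1: b11 a2 b13 b14 a5 b16
  row 2: a1 b22 b23 b24 a5 a6
  row 3: a1 a2 a3 a4 a5 b36
Rows 1 and 2 agree on PName; apply PName→Title, Year and equate their Title, Year entries.
Rows 1 and 3 agree on PName; apply PName→Title, Year and equate their Title, Year entries.
Rows 2 and 3 agree on PubID; apply PubID→Price, AuthID and equate their Price, AuthID entries.
Rows 1 and 2 agree on Title, Year; apply Title, Year→AuthID and equate their AuthID entries.
Row 2 is now all distinguished symbols — the join is lossless.

Yes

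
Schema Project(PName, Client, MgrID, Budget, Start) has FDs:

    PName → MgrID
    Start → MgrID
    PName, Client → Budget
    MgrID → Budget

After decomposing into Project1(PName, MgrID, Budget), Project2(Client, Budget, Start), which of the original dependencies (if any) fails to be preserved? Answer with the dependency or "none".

Start → MgrID

Check Start → MgrID: no single fragment contains all of {MgrID, Start}, and the restricted closure of {Start} across the fragments never reaches {MgrID}.
PName → MgrID is preserved.
PName, Client → Budget is preserved.
MgrID → Budget is preserved.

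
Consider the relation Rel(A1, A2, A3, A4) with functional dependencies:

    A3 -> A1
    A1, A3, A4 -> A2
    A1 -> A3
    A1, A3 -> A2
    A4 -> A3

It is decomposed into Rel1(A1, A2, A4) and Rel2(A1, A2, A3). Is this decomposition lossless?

Common attributes: Rel1 ∩ Rel2 = {A1, A2}.
Closure of {A1, A2}: A1 → A3 applies, adding A3. So (A1, A2)⁺ = {A1, A2, A3}.
This closure contains every attribute of Rel2, so Rel1 ∩ Rel2 → Rel2. The join is lossless.

Yes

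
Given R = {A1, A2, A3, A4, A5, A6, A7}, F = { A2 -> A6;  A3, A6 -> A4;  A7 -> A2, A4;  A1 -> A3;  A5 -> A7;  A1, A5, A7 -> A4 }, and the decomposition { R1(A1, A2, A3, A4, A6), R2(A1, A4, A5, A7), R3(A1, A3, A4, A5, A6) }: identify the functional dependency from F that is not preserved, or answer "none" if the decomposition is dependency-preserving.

Check A7 → A2, A4: no single fragment contains all of {A2, A4, A7}, and the restricted closure of {A7} across the fragments never reaches {A2, A4}.
A2 → A6 is preserved.
A3, A6 → A4 is preserved.
A1 → A3 is preserved.
A5 → A7 is preserved.
A1, A5, A7 → A4 is preserved.

A7 -> A2, A4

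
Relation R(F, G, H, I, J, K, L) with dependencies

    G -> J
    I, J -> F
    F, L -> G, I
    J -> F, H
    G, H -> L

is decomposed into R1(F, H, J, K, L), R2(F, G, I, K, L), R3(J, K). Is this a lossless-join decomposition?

Yes

Chase test. Columns are F, G, H, I, J, K, L; row i has aⱼ where attribute j ∈ Ri, else bᵢⱼ.
Initial tableau (one row per fragment):
  row 1: a1 b12 a3 b14 a5 a6 a7
  row 2: a1 a2 b23 a4 b25 a6 a7
  row 3: b31 b32 b33 b34 a5 a6 b37
Rows 1 and 2 agree on F, L; apply F, L→G, I and equate their G, I entries.
Rows 1 and 3 agree on J; apply J→F, H and equate their F, H entries.
Rows 1 and 2 agree on G; apply G→J and equate their J entries.
Rows 1 and 2 agree on J; apply J→F, H and equate their F, H entries.
Row 1 is now all distinguished symbols — the join is lossless.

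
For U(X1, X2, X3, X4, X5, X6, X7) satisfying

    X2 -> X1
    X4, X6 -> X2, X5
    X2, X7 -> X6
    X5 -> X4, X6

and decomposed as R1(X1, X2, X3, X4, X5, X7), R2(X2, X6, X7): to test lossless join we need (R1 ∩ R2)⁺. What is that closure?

X1, X2, X6, X7

R1 ∩ R2 = {X2, X7}.
X2 → X1 applies, adding X1
X2, X7 → X6 applies, adding X6
Closure: {X1, X2, X6, X7}.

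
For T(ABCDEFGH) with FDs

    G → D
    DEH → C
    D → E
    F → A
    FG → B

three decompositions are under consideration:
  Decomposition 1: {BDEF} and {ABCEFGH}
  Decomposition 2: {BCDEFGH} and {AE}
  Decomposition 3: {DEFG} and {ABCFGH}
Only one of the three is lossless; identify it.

Decomposition 1: common = {BEF}, closure = {ABEF} → lossy.
Decomposition 2: common = {E}, closure = {E} → lossy.
Decomposition 3: common = {FG}, closure = {ABDEFG} → lossless.

Decomposition 3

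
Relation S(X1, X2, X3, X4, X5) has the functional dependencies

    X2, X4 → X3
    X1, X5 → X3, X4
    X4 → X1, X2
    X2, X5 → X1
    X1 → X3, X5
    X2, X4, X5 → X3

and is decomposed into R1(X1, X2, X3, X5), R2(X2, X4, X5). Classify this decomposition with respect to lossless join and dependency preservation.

Lossless test: (X2, X5)⁺ = {X1, X2, X3, X4, X5}, which contains all of one fragment — lossless.
Dependency preservation: X2, X4 → X3; X1, X5 → X3, X4; X4 → X1, X2; X2, X4, X5 → X3 are not contained in any single fragment, but the restricted closure of each left-hand side across the fragments still reaches the right-hand side; the remaining FDs each lie inside some fragment. All dependencies are preserved.

lossless and dependency-preserving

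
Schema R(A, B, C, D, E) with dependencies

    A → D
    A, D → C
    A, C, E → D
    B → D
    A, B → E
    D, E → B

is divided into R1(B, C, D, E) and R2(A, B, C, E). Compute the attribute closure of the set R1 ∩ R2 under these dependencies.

R1 ∩ R2 = {B, C, E}.
B → D applies, adding D
Closure: {B, C, D, E}.

B, C, D, E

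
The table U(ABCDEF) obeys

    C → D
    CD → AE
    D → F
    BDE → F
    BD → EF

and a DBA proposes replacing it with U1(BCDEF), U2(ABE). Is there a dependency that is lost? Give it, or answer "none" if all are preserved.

Check CD → AE: no single fragment contains all of {ACDE}, and the restricted closure of {CD} across the fragments never reaches {AE}.
C → D is preserved.
D → F is preserved.
BDE → F is preserved.
BD → EF is preserved.

CD → AE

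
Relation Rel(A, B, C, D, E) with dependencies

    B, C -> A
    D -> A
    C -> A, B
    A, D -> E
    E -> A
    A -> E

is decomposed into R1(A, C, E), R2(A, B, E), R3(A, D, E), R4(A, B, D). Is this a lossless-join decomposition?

No

Chase test. Columns are A, B, C, D, E; row i has aⱼ where attribute j ∈ Ri, else bᵢⱼ.
Initial tableau (one row per fragment):
  row 1: a1 b12 a3 b14 a5
  row 2: a1 a2 b23 b24 a5
  row 3: a1 b32 b33 a4 a5
  row 4: a1 a2 b43 a4 b45
Rows 3 and 4 agree on A, D; apply A, D→E and equate their E entries.
No row becomes fully distinguished — the join is lossy.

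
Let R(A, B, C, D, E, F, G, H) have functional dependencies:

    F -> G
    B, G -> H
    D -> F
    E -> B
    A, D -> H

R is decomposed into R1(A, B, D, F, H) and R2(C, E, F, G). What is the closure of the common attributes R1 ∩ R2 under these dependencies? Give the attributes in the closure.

F, G

R1 ∩ R2 = {F}.
F → G applies, adding G
Closure: {F, G}.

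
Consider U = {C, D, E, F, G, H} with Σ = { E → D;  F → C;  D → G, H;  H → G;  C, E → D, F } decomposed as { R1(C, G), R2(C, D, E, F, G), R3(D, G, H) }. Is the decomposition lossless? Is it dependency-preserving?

lossless and dependency-preserving

Lossless test (chase): Rows 2 and 3 agree on D; apply D→G, H and equate their G, H entries. Row 2 is now all distinguished symbols — the join is lossless.
Dependency preservation: every FD's attributes lie within a single fragment, so each can be enforced locally — preserved.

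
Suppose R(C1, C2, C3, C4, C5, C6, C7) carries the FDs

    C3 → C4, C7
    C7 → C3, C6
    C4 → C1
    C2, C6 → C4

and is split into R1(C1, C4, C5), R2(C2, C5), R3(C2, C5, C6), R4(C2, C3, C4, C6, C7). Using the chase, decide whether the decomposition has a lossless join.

No

Chase test. Columns are C1, C2, C3, C4, C5, C6, C7; row i has aⱼ where attribute j ∈ Ri, else bᵢⱼ.
Initial tableau (one row per fragment):
  row 1: a1 b12 b13 a4 a5 b16 b17
  row 2: b21 a2 b23 b24 a5 b26 b27
  row 3: b31 a2 b33 b34 a5 a6 b37
  row 4: b41 a2 a3 a4 b45 a6 a7
Rows 1 and 4 agree on C4; apply C4→C1 and equate their C1 entries.
Rows 3 and 4 agree on C2, C6; apply C2, C6→C4 and equate their C4 entries.
Rows 1 and 3 agree on C4; apply C4→C1 and equate their C1 entries.
No row becomes fully distinguished — the join is lossy.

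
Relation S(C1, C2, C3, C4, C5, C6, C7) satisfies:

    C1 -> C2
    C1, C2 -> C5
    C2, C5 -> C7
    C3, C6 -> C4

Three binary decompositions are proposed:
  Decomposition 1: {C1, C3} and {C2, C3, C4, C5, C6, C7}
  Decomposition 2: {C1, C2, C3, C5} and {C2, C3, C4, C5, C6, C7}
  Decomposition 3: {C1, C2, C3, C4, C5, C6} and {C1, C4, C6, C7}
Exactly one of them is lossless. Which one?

Decomposition 1: common = {C3}, closure = {C3} → lossy.
Decomposition 2: common = {C2, C3, C5}, closure = {C2, C3, C5, C7} → lossy.
Decomposition 3: common = {C1, C4, C6}, closure = {C1, C2, C4, C5, C6, C7} → lossless.

Decomposition 3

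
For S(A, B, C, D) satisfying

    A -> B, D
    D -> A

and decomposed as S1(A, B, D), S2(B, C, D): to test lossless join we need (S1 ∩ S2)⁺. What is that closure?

S1 ∩ S2 = {B, D}.
D → A applies, adding A
Closure: {A, B, D}.

A, B, D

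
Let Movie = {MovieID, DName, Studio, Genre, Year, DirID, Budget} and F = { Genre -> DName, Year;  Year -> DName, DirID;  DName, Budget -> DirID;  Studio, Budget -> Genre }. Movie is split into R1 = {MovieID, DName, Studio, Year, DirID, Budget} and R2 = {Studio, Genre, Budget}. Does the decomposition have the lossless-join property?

Common attributes: R1 ∩ R2 = {Studio, Budget}.
Closure of {Studio, Budget}: Studio, Budget → Genre applies, adding Genre; Genre → DName, Year applies, adding DName, Year; Year → DName, DirID applies, adding DirID. So (Studio, Budget)⁺ = {DName, Studio, Genre, Year, DirID, Budget}.
This closure contains every attribute of R2, so R1 ∩ R2 → R2. The join is lossless.

Yes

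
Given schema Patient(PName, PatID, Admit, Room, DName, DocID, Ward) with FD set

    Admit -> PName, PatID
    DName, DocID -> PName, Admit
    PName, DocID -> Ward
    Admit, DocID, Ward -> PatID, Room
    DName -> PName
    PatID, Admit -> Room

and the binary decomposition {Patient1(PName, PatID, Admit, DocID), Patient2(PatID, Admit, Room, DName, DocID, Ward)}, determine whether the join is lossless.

Yes

Common attributes: Patient1 ∩ Patient2 = {PatID, Admit, DocID}.
Closure of {PatID, Admit, DocID}: Admit → PName, PatID applies, adding PName; PName, DocID → Ward applies, adding Ward; Admit, DocID, Ward → PatID, Room applies, adding Room. So (PatID, Admit, DocID)⁺ = {PName, PatID, Admit, Room, DocID, Ward}.
This closure contains every attribute of Patient1, so Patient1 ∩ Patient2 → Patient1. The join is lossless.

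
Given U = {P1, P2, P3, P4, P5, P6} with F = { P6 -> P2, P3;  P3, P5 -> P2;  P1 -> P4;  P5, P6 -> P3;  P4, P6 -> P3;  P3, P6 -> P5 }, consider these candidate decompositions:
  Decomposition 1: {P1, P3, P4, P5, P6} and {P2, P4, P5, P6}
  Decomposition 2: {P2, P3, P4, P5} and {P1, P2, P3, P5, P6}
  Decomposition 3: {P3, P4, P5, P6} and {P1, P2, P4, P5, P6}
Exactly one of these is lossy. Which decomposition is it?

Decomposition 2

Decomposition 1: common = {P4, P5, P6}, closure = {P2, P3, P4, P5, P6} → lossless.
Decomposition 2: common = {P2, P3, P5}, closure = {P2, P3, P5} → lossy.
Decomposition 3: common = {P4, P5, P6}, closure = {P2, P3, P4, P5, P6} → lossless.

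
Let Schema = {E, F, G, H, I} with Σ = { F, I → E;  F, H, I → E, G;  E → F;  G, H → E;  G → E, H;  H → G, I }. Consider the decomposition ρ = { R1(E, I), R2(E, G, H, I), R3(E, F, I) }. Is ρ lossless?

Yes

Chase test. Columns are E, F, G, H, I; row i has aⱼ where attribute j ∈ Ri, else bᵢⱼ.
Initial tableau (one row per fragment):
  row 1: a1 b12 b13 b14 a5
  row 2: a1 b22 a3 a4 a5
  row 3: a1 a2 b33 b34 a5
Rows 1 and 2 agree on E; apply E→F and equate their F entries.
Rows 1 and 3 agree on E; apply E→F and equate their F entries.
Row 2 is now all distinguished symbols — the join is lossless.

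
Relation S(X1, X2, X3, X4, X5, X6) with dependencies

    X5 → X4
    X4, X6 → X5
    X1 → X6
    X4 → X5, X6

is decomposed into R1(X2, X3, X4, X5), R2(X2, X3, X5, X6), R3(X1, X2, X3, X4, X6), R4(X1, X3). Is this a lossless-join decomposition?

Yes

Chase test. Columns are X1, X2, X3, X4, X5, X6; row i has aⱼ where attribute j ∈ Ri, else bᵢⱼ.
Initial tableau (one row per fragment):
  row 1: b11 a2 a3 a4 a5 b16
  row 2: b21 a2 a3 b24 a5 a6
  row 3: a1 a2 a3 a4 b35 a6
  row 4: a1 b42 a3 b44 b45 b46
Rows 1 and 2 agree on X5; apply X5→X4 and equate their X4 entries.
Rows 2 and 3 agree on X4, X6; apply X4, X6→X5 and equate their X5 entries.
Rows 3 and 4 agree on X1; apply X1→X6 and equate their X6 entries.
Rows 1 and 2 agree on X4; apply X4→X5, X6 and equate their X5, X6 entries.
Row 3 is now all distinguished symbols — the join is lossless.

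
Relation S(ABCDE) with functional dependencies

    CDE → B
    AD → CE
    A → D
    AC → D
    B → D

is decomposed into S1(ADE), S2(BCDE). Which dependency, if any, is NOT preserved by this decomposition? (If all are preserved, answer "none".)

AD → CE

Check AD → CE: no single fragment contains all of {ACDE}, and the restricted closure of {AD} across the fragments never reaches {CE}.
CDE → B is preserved.
A → D is preserved.
AC → D is preserved.
B → D is preserved.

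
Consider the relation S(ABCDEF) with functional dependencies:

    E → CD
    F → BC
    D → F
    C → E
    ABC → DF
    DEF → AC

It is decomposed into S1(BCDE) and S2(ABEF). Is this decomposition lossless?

Yes

Common attributes: S1 ∩ S2 = {BE}.
Closure of {BE}: E → CD applies, adding CD; D → F applies, adding F; DEF → AC applies, adding A. So (BE)⁺ = {ABCDEF}.
This closure contains every attribute of S1, so S1 ∩ S2 → S1. The join is lossless.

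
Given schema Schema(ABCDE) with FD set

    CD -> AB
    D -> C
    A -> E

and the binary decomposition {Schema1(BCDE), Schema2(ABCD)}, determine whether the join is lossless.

Yes

Common attributes: Schema1 ∩ Schema2 = {BCD}.
Closure of {BCD}: CD → AB applies, adding A; A → E applies, adding E. So (BCD)⁺ = {ABCDE}.
This closure contains every attribute of Schema1, so Schema1 ∩ Schema2 → Schema1. The join is lossless.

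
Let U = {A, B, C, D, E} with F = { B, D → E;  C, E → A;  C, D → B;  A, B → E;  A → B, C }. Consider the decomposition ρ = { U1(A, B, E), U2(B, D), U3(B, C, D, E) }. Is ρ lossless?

Chase test. Columns are A, B, C, D, E; row i has aⱼ where attribute j ∈ Ui, else bᵢⱼ.
Initial tableau (one row per fragment):
  row 1: a1 a2 b13 b14 a5
  row 2: b21 a2 b23 a4 b25
  row 3: b31 a2 a3 a4 a5
Rows 2 and 3 agree on B, D; apply B, D→E and equate their E entries.
No row becomes fully distinguished — the join is lossy.

No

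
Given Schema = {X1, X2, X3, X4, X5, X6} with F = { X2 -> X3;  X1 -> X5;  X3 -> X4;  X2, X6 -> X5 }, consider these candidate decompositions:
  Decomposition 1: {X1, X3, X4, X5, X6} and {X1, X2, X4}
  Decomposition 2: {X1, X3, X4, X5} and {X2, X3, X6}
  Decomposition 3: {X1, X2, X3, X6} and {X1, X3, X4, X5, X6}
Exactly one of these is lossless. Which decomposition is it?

Decomposition 1: common = {X1, X4}, closure = {X1, X4, X5} → lossy.
Decomposition 2: common = {X3}, closure = {X3, X4} → lossy.
Decomposition 3: common = {X1, X3, X6}, closure = {X1, X3, X4, X5, X6} → lossless.

Decomposition 3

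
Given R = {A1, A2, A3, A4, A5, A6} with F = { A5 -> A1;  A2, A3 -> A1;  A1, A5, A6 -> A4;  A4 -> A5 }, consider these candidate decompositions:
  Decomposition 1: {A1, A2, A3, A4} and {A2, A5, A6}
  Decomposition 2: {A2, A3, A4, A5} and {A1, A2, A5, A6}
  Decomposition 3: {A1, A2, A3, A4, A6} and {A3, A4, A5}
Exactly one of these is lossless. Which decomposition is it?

Decomposition 3

Decomposition 1: common = {A2}, closure = {A2} → lossy.
Decomposition 2: common = {A2, A5}, closure = {A1, A2, A5} → lossy.
Decomposition 3: common = {A3, A4}, closure = {A1, A3, A4, A5} → lossless.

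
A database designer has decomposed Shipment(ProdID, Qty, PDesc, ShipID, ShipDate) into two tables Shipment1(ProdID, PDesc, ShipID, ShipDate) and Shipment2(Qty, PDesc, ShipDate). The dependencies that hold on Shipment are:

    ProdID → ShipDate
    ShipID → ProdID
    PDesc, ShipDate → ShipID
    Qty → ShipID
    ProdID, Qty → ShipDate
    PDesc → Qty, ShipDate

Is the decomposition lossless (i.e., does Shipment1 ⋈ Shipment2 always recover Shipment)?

Common attributes: Shipment1 ∩ Shipment2 = {PDesc, ShipDate}.
Closure of {PDesc, ShipDate}: PDesc, ShipDate → ShipID applies, adding ShipID; PDesc → Qty, ShipDate applies, adding Qty; ShipID → ProdID applies, adding ProdID. So (PDesc, ShipDate)⁺ = {ProdID, Qty, PDesc, ShipID, ShipDate}.
This closure contains every attribute of Shipment1, so Shipment1 ∩ Shipment2 → Shipment1. The join is lossless.

Yes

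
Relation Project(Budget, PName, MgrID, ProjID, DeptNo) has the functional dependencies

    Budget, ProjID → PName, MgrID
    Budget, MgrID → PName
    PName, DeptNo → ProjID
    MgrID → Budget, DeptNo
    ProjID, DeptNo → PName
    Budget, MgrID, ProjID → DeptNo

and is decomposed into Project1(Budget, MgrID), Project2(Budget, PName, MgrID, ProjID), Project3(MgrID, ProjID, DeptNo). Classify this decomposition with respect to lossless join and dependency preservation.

lossless but not dependency-preserving

Lossless test (chase): Rows 1 and 2 agree on Budget, MgrID; apply Budget, MgrID→PName and equate their PName entries. Rows 1 and 2 agree on MgrID; apply MgrID→Budget, DeptNo and equate their Budget, DeptNo entries. Rows 1 and 3 agree on MgrID; apply MgrID→Budget, DeptNo and equate their Budget, DeptNo entries. Rows 2 and 3 agree on ProjID, DeptNo; apply ProjID, DeptNo→PName and equate their PName entries. Rows 1 and 2 agree on PName, DeptNo; apply PName, DeptNo→ProjID and equate their ProjID entries. Row 1 is now all distinguished symbols — the join is lossless.
Dependency preservation: the restricted closure of {PName, DeptNo} across the fragments never reaches {ProjID}, so PName, DeptNo → ProjID cannot be enforced without a join — not preserved.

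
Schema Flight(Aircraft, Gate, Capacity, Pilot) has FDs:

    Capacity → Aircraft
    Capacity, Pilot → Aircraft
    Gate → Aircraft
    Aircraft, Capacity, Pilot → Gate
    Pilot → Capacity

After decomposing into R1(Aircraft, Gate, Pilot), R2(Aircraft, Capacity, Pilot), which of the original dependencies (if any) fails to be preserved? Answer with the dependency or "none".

none

Capacity → Aircraft lies within R2.
Capacity, Pilot → Aircraft lies within R2.
Gate → Aircraft lies within R1.
Aircraft, Capacity, Pilot → Gate: restricted closure across fragments reaches Gate.
Pilot → Capacity lies within R2.
Every dependency is enforceable on the fragments, so the decomposition is dependency-preserving.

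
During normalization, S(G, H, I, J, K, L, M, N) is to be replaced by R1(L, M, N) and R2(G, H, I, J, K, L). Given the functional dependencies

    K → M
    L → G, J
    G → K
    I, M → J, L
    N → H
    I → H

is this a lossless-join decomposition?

No

Common attributes: R1 ∩ R2 = {L}.
Closure of {L}: L → G, J applies, adding G, J; G → K applies, adding K; K → M applies, adding M. So (L)⁺ = {G, J, K, L, M}.
The closure contains neither all of R1 = {L, M, N} nor all of R2 = {G, H, I, J, K, L}, so the common attributes are not a superkey of either fragment. The join is lossy.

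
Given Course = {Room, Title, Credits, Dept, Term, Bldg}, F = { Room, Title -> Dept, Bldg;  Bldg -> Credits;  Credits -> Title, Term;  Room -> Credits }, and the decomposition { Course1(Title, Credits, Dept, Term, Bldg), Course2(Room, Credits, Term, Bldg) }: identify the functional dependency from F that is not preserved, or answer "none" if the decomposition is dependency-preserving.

Check Room, Title → Dept, Bldg: no single fragment contains all of {Room, Title, Dept, Bldg}, and the restricted closure of {Room, Title} across the fragments never reaches {Dept, Bldg}.
Bldg → Credits is preserved.
Credits → Title, Term is preserved.
Room → Credits is preserved.

Room, Title -> Dept, Bldg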